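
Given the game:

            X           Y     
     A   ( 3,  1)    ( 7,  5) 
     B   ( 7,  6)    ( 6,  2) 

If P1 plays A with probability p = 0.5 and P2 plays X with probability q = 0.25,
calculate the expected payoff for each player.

E[P1] = 6.125, E[P2] = 3.5

Work:
E[P1] = p·q·π₁(A,X) + p·(1-q)·π₁(A,Y) + (1-p)·q·π₁(B,X) + (1-p)·(1-q)·π₁(B,Y)
= 0.5·0.25·3 + 0.5·0.75·7 + 0.5·0.25·7 + 0.5·0.75·6
= 6.125

E[P2] = 3.5 (similar calculation)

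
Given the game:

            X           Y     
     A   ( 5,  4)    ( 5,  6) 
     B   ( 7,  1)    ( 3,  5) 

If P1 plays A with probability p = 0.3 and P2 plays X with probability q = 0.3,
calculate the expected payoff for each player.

E[P1] = 4.44, E[P2] = 4.28

Work:
E[P1] = p·q·π₁(A,X) + p·(1-q)·π₁(A,Y) + (1-p)·q·π₁(B,X) + (1-p)·(1-q)·π₁(B,Y)
= 0.3·0.3·5 + 0.3·0.7·5 + 0.7·0.3·7 + 0.7·0.7·3
= 4.44

E[P2] = 4.28 (similar calculation)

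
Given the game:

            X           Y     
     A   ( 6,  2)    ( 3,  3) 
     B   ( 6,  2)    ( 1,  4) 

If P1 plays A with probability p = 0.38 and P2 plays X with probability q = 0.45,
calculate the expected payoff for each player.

E[P1] = 3.668, E[P2] = 2.891

Work:
E[P1] = p·q·π₁(A,X) + p·(1-q)·π₁(A,Y) + (1-p)·q·π₁(B,X) + (1-p)·(1-q)·π₁(B,Y)
= 0.38·0.45·6 + 0.38·0.55·3 + 0.62·0.45·6 + 0.62·0.55·1
= 3.668

E[P2] = 2.891 (similar calculation)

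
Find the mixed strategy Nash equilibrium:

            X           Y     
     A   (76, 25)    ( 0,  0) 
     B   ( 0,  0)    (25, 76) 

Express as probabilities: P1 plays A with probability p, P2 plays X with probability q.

p = 0.7525, q = 0.2475

Work:
Find probabilities that make opponent indifferent:
P2 chooses q to make P1 indifferent between A and B
P1 chooses p to make P2 indifferent between X and Y
Mixed NE: P1 plays (A: 0.7525, B: 0.2475), P2 plays (X: 0.2475, Y: 0.7525)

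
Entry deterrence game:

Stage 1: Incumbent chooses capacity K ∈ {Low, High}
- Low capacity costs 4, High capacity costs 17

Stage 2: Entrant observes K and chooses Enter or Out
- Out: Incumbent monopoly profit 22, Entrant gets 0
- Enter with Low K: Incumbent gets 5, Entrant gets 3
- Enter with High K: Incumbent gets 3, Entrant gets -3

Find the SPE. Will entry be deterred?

SPE: (High, Enter|Low, Out|High); Entry deterred. Incumbent net profit = 5

Work:
After Low K: Entrant enters (3 > 0)
After High K: Entrant stays out (-3 < 0)
Incumbent: Low → 5−4=1, High → 22−17=5
Incumbent chooses High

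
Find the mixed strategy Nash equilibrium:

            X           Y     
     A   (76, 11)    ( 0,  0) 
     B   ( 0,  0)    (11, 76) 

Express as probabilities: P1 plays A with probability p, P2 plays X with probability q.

p = 0.8736, q = 0.1264

Work:
Find probabilities that make opponent indifferent:
P2 chooses q to make P1 indifferent between A and B
P1 chooses p to make P2 indifferent between X and Y
Mixed NE: P1 plays (A: 0.8736, B: 0.1264), P2 plays (X: 0.1264, Y: 0.8736)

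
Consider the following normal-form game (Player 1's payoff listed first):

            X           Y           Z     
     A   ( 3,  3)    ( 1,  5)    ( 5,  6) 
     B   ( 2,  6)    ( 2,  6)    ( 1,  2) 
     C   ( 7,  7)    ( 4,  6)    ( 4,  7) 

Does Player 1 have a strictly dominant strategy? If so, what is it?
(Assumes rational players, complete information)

No strictly dominant strategy exists for Player 1

Work:
A strategy strictly dominates another if it gives a strictly higher payoff against every opponent action. Compare each pair of P1's strategies column-by-column:
  A vs B: [3 vs 2, 1 vs 2, 5 vs 1] → A does not strictly dominate B (column Y: 1 ≤ 2)
  A vs C: [3 vs 7, 1 vs 4, 5 vs 4] → A does not strictly dominate C (column X: 3 ≤ 7)
  B vs A: [2 vs 3, 2 vs 1, 1 vs 5] → B does not strictly dominate A (column X: 2 ≤ 3)
  B vs C: [2 vs 7, 2 vs 4, 1 vs 4] → B does not strictly dominate C (column X: 2 ≤ 7)
  C vs A: [7 vs 3, 4 vs 1, 4 vs 5] → C does not strictly dominate A (column Z: 4 ≤ 5)
  C vs B: [7 vs 2, 4 vs 2, 4 vs 1] → C strictly dominates B
No single strategy strictly dominates all others → no strictly dominant strategy.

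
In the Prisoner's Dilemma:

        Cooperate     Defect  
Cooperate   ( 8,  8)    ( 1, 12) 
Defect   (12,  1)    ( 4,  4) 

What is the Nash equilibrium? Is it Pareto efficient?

(Defect, Defect) is NE; not Pareto efficient

Work:
Defect dominates Cooperate for both players:
If P2 cooperates: Defect (12) > Cooperate (8)
If P2 defects: Defect (4) > Cooperate (1)
NE: (Defect, Defect) with payoff (4, 4)
But (Cooperate, Cooperate) = (8, 8) Pareto dominates (4, 4)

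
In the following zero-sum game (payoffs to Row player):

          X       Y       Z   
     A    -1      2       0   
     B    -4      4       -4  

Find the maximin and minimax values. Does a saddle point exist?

Maximin = -1, Minimax = -1, Saddle: True

Work:
Row minimums: [-1, -4] → maximin = -1
Column maximums: [-1, 4, 0] → minimax = -1
Saddle point exists! Game value = -1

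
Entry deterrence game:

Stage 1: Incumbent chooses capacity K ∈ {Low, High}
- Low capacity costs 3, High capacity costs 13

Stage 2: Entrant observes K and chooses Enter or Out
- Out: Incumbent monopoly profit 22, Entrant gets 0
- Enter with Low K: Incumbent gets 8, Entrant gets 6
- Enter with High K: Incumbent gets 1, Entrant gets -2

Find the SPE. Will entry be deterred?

SPE: (High, Enter|Low, Out|High); Entry deterred. Incumbent net profit = 9

Work:
After Low K: Entrant enters (6 > 0)
After High K: Entrant stays out (-2 < 0)
Incumbent: Low → 8−3=5, High → 22−13=9
Incumbent chooses High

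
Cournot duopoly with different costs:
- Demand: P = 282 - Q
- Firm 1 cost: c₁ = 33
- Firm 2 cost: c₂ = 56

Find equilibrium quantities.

q₁* = 90.67, q₂* = 67.67

Work:
Reaction: q₁ = (282 - 33 - q₂)/2
Reaction: q₂ = (282 - 56 - q₁)/2
Solve simultaneously:
q₁* = (282 - 2×33 + 56)/3 = 90.67
q₂* = (282 - 2×56 + 33)/3 = 67.67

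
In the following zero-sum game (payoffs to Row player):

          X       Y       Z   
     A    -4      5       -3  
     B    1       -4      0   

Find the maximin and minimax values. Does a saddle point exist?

Maximin = -4, Minimax = 0, Saddle: False

Work:
Row minimums: [-4, -4] → maximin = -4
Column maximums: [1, 5, 0] → minimax = 0
No saddle point (maximin ≠ minimax). Mixed strategy needed.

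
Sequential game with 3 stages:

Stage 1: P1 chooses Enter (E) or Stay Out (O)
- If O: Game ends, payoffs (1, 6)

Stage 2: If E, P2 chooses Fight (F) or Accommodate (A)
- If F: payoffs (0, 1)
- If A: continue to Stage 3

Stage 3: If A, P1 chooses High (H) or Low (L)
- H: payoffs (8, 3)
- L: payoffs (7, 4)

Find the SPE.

SPE: (E, A, H); Outcome (8, 3)

Work:
Stage 3: P1 chooses H (8 vs 7)
Stage 2: P2: F->1, A->3 (anticipating H). Choose A
Stage 1: P1: O->1, E->8 (anticipating A, H). Choose E
SPE path: E -> A -> H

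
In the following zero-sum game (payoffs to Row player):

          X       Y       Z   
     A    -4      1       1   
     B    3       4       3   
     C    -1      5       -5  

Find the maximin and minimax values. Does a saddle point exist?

Maximin = 3, Minimax = 3, Saddle: True

Work:
Row minimums: [-4, 3, -5] → maximin = 3
Column maximums: [3, 5, 3] → minimax = 3
Saddle point exists! Game value = 3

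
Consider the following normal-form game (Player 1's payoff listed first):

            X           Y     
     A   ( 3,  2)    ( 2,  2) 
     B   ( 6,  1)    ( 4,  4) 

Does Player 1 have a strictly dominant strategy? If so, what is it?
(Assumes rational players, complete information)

Yes, Player 1's strictly dominant strategy is B

Work:
A strategy strictly dominates another if it gives a strictly higher payoff against every opponent action. Compare each pair of P1's strategies column-by-column:
  A vs B: [3 vs 6, 2 vs 4] → A does not strictly dominate B (column X: 3 ≤ 6)
  B vs A: [6 vs 3, 4 vs 2] → B strictly dominates A
B strictly dominates every other strategy → strictly dominant.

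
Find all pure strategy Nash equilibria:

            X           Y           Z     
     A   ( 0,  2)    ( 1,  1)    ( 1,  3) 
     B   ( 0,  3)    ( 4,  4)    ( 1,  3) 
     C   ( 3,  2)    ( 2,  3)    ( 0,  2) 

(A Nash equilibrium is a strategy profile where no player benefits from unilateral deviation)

Nash equilibrium: (A, Z), (B, Y)

Work:
Best responses:
  P1 vs X: payoffs [0, 0, 3] → best response C (payoff 3)
  P1 vs Y: payoffs [1, 4, 2] → best response B (payoff 4)
  P1 vs Z: payoffs [1, 1, 0] → best response A/B (payoff 1)
  P2 vs A: payoffs [2, 1, 3] → best response Z (payoff 3)
  P2 vs B: payoffs [3, 4, 3] → best response Y (payoff 4)
  P2 vs C: payoffs [2, 3, 2] → best response Y (payoff 3)
Mutual best responses: (A,Z), (B,Y) → Nash equilibria.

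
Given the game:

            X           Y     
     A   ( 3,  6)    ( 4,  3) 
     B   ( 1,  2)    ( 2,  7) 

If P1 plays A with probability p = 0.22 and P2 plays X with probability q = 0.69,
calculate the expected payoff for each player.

E[P1] = 1.75, E[P2] = 3.8844

Work:
E[P1] = p·q·π₁(A,X) + p·(1-q)·π₁(A,Y) + (1-p)·q·π₁(B,X) + (1-p)·(1-q)·π₁(B,Y)
= 0.22·0.69·3 + 0.22·0.31·4 + 0.78·0.69·1 + 0.78·0.31·2
= 1.75

E[P2] = 3.8844 (similar calculation)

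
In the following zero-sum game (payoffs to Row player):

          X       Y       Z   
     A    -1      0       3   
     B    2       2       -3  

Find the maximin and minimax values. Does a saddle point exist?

Maximin = -1, Minimax = 2, Saddle: False

Work:
Row minimums: [-1, -3] → maximin = -1
Column maximums: [2, 2, 3] → minimax = 2
No saddle point (maximin ≠ minimax). Mixed strategy needed.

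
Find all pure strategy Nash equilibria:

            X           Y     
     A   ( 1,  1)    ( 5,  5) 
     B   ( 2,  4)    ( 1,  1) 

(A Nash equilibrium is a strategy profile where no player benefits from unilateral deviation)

Nash equilibrium: (A, Y), (B, X)

Work:
Best responses:
  P1 vs X: payoffs [1, 2] → best response B (payoff 2)
  P1 vs Y: payoffs [5, 1] → best response A (payoff 5)
  P2 vs A: payoffs [1, 5] → best response Y (payoff 5)
  P2 vs B: payoffs [4, 1] → best response X (payoff 4)
Mutual best responses: (A,Y), (B,X) → Nash equilibria.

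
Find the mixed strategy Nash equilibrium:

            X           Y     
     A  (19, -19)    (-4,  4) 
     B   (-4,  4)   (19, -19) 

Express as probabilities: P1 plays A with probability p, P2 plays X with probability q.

p = 0.5, q = 0.5

Work:
Find probabilities that make opponent indifferent:
P2 chooses q to make P1 indifferent between A and B
P1 chooses p to make P2 indifferent between X and Y
Mixed NE: P1 plays (A: 0.5, B: 0.5), P2 plays (X: 0.5, Y: 0.5)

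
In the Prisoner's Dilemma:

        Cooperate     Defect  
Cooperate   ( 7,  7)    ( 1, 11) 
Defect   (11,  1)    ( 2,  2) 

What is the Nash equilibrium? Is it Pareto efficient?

(Defect, Defect) is NE; not Pareto efficient

Work:
Defect dominates Cooperate for both players:
If P2 cooperates: Defect (11) > Cooperate (7)
If P2 defects: Defect (2) > Cooperate (1)
NE: (Defect, Defect) with payoff (2, 2)
But (Cooperate, Cooperate) = (7, 7) Pareto dominates (2, 2)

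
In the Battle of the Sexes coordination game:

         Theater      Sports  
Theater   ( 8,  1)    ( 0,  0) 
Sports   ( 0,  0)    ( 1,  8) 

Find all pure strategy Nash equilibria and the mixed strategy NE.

Pure NE: (Theater, Theater) and (Sports, Sports); Mixed NE: p = 0.8889, q = 0.1111

Work:
Check pure NE:
(Theater, Theater): (8, 1) - no unilateral deviation beneficial
(Sports, Sports): (1, 8) - no unilateral deviation beneficial
Mixed NE: P1 plays Theater with p = 0.8889, P2 plays Theater with q = 0.1111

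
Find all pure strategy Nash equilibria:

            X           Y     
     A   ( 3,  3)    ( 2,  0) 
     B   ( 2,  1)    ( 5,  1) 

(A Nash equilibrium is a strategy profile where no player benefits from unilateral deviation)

Nash equilibrium: (A, X), (B, Y)

Work:
Best responses:
  P1 vs X: payoffs [3, 2] → best response A (payoff 3)
  P1 vs Y: payoffs [2, 5] → best response B (payoff 5)
  P2 vs A: payoffs [3, 0] → best response X (payoff 3)
  P2 vs B: payoffs [1, 1] → best response X/Y (payoff 1)
Mutual best responses: (A,X), (B,Y) → Nash equilibria.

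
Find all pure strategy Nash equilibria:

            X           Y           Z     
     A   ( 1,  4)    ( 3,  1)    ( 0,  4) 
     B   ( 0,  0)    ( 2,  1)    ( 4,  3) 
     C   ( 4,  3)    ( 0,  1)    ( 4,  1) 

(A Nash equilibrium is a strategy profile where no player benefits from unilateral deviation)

Nash equilibrium: (B, Z), (C, X)

Work:
Best responses:
  P1 vs X: payoffs [1, 0, 4] → best response C (payoff 4)
  P1 vs Y: payoffs [3, 2, 0] → best response A (payoff 3)
  P1 vs Z: payoffs [0, 4, 4] → best response B/C (payoff 4)
  P2 vs A: payoffs [4, 1, 4] → best response X/Z (payoff 4)
  P2 vs B: payoffs [0, 1, 3] → best response Z (payoff 3)
  P2 vs C: payoffs [3, 1, 1] → best response X (payoff 3)
Mutual best responses: (B,Z), (C,X) → Nash equilibria.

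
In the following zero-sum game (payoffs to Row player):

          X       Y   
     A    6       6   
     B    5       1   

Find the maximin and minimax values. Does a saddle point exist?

Maximin = 6, Minimax = 6, Saddle: True

Work:
Row minimums: [6, 1] → maximin = 6
Column maximums: [6, 6] → minimax = 6
Saddle point exists! Game value = 6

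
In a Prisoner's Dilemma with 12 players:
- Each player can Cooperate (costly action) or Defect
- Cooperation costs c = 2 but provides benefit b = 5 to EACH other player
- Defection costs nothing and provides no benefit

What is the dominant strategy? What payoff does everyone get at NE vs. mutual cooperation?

Dominant: Defect; NE payoff = 0; Coop payoff = 53

Work:
Defect dominates (saves cost c = 2, benefit to others is external)
NE: All defect → everyone gets 0
If all cooperate: each receives (11)×5 - 2 = 53
Social dilemma: 53 > 0 but NE gives 0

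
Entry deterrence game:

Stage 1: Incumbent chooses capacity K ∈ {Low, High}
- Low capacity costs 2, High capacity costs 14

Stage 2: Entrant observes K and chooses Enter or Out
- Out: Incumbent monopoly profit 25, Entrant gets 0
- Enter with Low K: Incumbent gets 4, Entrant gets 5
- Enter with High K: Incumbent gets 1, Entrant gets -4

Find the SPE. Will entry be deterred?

SPE: (High, Enter|Low, Out|High); Entry deterred. Incumbent net profit = 11

Work:
After Low K: Entrant enters (5 > 0)
After High K: Entrant stays out (-4 < 0)
Incumbent: Low → 4−2=2, High → 25−14=11
Incumbent chooses High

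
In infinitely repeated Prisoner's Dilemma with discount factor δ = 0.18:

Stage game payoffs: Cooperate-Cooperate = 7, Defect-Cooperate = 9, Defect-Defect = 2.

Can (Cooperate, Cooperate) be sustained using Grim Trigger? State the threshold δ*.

δ* = 0.2857; since δ = 0.18 < 0.2857, cooperation cannot be sustained

Work:
For Grim Trigger:
Cooperate forever: 7/(1-δ)
Defect then punished: 9 + 2·δ/(1-δ)
Need: 7/(1-δ) ≥ 9 + 2·δ/(1-δ)
Solving: δ ≥ (T-R)/(T-P) = (9-7)/(9-2) = 0.2857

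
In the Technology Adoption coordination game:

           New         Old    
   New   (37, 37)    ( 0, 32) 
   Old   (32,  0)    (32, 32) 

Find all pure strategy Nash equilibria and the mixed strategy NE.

Pure NE: (New, New) and (Old, Old); Mixed NE: p = 0.8649, q = 0.8649

Work:
Check pure NE:
(New, New): (37, 37) - no unilateral deviation beneficial
(Old, Old): (32, 32) - no unilateral deviation beneficial
Mixed NE: P1 plays New with p = 0.8649, P2 plays New with q = 0.8649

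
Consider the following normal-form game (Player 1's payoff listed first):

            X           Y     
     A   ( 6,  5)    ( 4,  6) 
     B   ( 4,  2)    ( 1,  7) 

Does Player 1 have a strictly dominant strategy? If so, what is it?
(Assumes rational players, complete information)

Yes, Player 1's strictly dominant strategy is A

Work:
A strategy strictly dominates another if it gives a strictly higher payoff against every opponent action. Compare each pair of P1's strategies column-by-column:
  A vs B: [6 vs 4, 4 vs 1] → A strictly dominates B
  B vs A: [4 vs 6, 1 vs 4] → B does not strictly dominate A (column X: 4 ≤ 6)
A strictly dominates every other strategy → strictly dominant.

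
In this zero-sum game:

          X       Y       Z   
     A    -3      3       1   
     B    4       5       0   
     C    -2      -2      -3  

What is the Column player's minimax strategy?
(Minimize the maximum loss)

Column should play Z, value = 1

Work:
Column player minimizes Row's maximum payoff:
Column X: max payoff to Row = 4
Column Y: max payoff to Row = 5
Column Z: max payoff to Row = 1
Minimum is 1, achieved by column Z.
Minimax strategy: Z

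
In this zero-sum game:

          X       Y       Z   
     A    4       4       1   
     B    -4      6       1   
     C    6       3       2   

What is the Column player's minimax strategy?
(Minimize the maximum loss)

Column should play Z, value = 2

Work:
Column player minimizes Row's maximum payoff:
Column X: max payoff to Row = 6
Column Y: max payoff to Row = 6
Column Z: max payoff to Row = 2
Minimum is 2, achieved by column Z.
Minimax strategy: Z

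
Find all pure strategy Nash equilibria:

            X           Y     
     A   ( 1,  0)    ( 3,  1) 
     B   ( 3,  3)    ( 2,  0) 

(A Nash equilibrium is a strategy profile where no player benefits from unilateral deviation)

Nash equilibrium: (A, Y), (B, X)

Work:
Best responses:
  P1 vs X: payoffs [1, 3] → best response B (payoff 3)
  P1 vs Y: payoffs [3, 2] → best response A (payoff 3)
  P2 vs A: payoffs [0, 1] → best response Y (payoff 1)
  P2 vs B: payoffs [3, 0] → best response X (payoff 3)
Mutual best responses: (A,Y), (B,X) → Nash equilibria.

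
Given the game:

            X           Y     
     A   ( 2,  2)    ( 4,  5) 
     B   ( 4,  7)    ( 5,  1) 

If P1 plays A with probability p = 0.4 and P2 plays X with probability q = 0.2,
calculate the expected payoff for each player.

E[P1] = 4.32, E[P2] = 3.08

Work:
E[P1] = p·q·π₁(A,X) + p·(1-q)·π₁(A,Y) + (1-p)·q·π₁(B,X) + (1-p)·(1-q)·π₁(B,Y)
= 0.4·0.2·2 + 0.4·0.8·4 + 0.6·0.2·4 + 0.6·0.8·5
= 4.32

E[P2] = 3.08 (similar calculation)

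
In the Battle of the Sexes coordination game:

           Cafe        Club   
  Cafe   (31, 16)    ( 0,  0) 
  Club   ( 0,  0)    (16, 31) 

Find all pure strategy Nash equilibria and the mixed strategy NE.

Pure NE: (Cafe, Cafe) and (Club, Club); Mixed NE: p = 0.6596, q = 0.3404

Work:
Check pure NE:
(Cafe, Cafe): (31, 16) - no unilateral deviation beneficial
(Club, Club): (16, 31) - no unilateral deviation beneficial
Mixed NE: P1 plays Cafe with p = 0.6596, P2 plays Cafe with q = 0.3404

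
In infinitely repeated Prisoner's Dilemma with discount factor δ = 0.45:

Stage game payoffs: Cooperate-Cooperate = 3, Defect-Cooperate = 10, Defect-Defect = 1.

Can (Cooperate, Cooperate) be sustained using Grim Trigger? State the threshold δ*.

δ* = 0.7778; since δ = 0.45 < 0.7778, cooperation cannot be sustained

Work:
For Grim Trigger:
Cooperate forever: 3/(1-δ)
Defect then punished: 10 + 1·δ/(1-δ)
Need: 3/(1-δ) ≥ 10 + 1·δ/(1-δ)
Solving: δ ≥ (T-R)/(T-P) = (10-3)/(10-1) = 0.7778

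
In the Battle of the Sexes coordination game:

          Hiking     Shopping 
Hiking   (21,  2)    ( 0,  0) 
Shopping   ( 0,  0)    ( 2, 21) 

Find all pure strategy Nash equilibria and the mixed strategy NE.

Pure NE: (Hiking, Hiking) and (Shopping, Shopping); Mixed NE: p = 0.913, q = 0.087

Work:
Check pure NE:
(Hiking, Hiking): (21, 2) - no unilateral deviation beneficial
(Shopping, Shopping): (2, 21) - no unilateral deviation beneficial
Mixed NE: P1 plays Hiking with p = 0.913, P2 plays Hiking with q = 0.087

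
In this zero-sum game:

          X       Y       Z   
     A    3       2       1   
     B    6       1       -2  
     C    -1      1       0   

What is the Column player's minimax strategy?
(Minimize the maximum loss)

Column should play Z, value = 1

Work:
Column player minimizes Row's maximum payoff:
Column X: max payoff to Row = 6
Column Y: max payoff to Row = 2
Column Z: max payoff to Row = 1
Minimum is 1, achieved by column Z.
Minimax strategy: Z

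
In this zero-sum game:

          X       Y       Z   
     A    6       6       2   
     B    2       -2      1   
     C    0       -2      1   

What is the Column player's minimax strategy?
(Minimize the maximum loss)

Column should play Z, value = 2

Work:
Column player minimizes Row's maximum payoff:
Column X: max payoff to Row = 6
Column Y: max payoff to Row = 6
Column Z: max payoff to Row = 2
Minimum is 2, achieved by column Z.
Minimax strategy: Z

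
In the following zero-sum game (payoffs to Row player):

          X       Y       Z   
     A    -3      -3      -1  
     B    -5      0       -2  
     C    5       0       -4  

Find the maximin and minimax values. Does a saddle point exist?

Maximin = -3, Minimax = -1, Saddle: False

Work:
Row minimums: [-3, -5, -4] → maximin = -3
Column maximums: [5, 0, -1] → minimax = -1
No saddle point (maximin ≠ minimax). Mixed strategy needed.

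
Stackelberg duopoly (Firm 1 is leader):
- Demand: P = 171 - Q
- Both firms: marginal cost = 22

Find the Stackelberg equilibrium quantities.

q₁* (leader) = 74.5, q₂* (follower) = 37.25

Work:
Follower's reaction: q₂ = (a - c - q₁)/2
Leader substitutes: π₁ = q₁·(a - q₁ - (a-c-q₁)/2 - c)
FOC: q₁* = (171 - 22)/2 = 74.50
Then: q₂* = (171 - 22 - 74.5)/2 = 37.25
Leader has first-mover advantage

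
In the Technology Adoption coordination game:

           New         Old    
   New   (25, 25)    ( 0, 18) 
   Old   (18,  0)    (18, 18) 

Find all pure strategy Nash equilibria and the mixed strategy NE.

Pure NE: (New, New) and (Old, Old); Mixed NE: p = 0.72, q = 0.72

Work:
Check pure NE:
(New, New): (25, 25) - no unilateral deviation beneficial
(Old, Old): (18, 18) - no unilateral deviation beneficial
Mixed NE: P1 plays New with p = 0.72, P2 plays New with q = 0.72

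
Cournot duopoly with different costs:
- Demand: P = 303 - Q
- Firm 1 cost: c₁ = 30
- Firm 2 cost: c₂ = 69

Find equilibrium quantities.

q₁* = 104.0, q₂* = 65.0

Work:
Reaction: q₁ = (303 - 30 - q₂)/2
Reaction: q₂ = (303 - 69 - q₁)/2
Solve simultaneously:
q₁* = (303 - 2×30 + 69)/3 = 104.0
q₂* = (303 - 2×69 + 30)/3 = 65.0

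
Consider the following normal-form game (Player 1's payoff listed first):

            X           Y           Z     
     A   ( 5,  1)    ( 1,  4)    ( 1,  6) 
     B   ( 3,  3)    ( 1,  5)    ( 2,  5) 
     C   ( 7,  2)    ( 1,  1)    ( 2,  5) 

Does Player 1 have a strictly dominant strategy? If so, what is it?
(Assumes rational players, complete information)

No strictly dominant strategy exists for Player 1

Work:
A strategy strictly dominates another if it gives a strictly higher payoff against every opponent action. Compare each pair of P1's strategies column-by-column:
  A vs B: [5 vs 3, 1 vs 1, 1 vs 2] → A does not strictly dominate B (column Y: 1 ≤ 1)
  A vs C: [5 vs 7, 1 vs 1, 1 vs 2] → A does not strictly dominate C (column X: 5 ≤ 7)
  B vs A: [3 vs 5, 1 vs 1, 2 vs 1] → B does not strictly dominate A (column X: 3 ≤ 5)
  B vs C: [3 vs 7, 1 vs 1, 2 vs 2] → B does not strictly dominate C (column X: 3 ≤ 7)
  C vs A: [7 vs 5, 1 vs 1, 2 vs 1] → C does not strictly dominate A (column Y: 1 ≤ 1)
  C vs B: [7 vs 3, 1 vs 1, 2 vs 2] → C does not strictly dominate B (column Y: 1 ≤ 1)
No single strategy strictly dominates all others → no strictly dominant strategy.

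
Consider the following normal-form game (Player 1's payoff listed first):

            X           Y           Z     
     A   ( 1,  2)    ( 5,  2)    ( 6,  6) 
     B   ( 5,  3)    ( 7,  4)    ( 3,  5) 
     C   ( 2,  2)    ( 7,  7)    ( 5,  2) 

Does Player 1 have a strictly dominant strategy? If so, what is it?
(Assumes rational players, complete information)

No strictly dominant strategy exists for Player 1

Work:
A strategy strictly dominates another if it gives a strictly higher payoff against every opponent action. Compare each pair of P1's strategies column-by-column:
  A vs B: [1 vs 5, 5 vs 7, 6 vs 3] → A does not strictly dominate B (column X: 1 ≤ 5)
  A vs C: [1 vs 2, 5 vs 7, 6 vs 5] → A does not strictly dominate C (column X: 1 ≤ 2)
  B vs A: [5 vs 1, 7 vs 5, 3 vs 6] → B does not strictly dominate A (column Z: 3 ≤ 6)
  B vs C: [5 vs 2, 7 vs 7, 3 vs 5] → B does not strictly dominate C (column Y: 7 ≤ 7)
  C vs A: [2 vs 1, 7 vs 5, 5 vs 6] → C does not strictly dominate A (column Z: 5 ≤ 6)
  C vs B: [2 vs 5, 7 vs 7, 5 vs 3] → C does not strictly dominate B (column X: 2 ≤ 5)
No single strategy strictly dominates all others → no strictly dominant strategy.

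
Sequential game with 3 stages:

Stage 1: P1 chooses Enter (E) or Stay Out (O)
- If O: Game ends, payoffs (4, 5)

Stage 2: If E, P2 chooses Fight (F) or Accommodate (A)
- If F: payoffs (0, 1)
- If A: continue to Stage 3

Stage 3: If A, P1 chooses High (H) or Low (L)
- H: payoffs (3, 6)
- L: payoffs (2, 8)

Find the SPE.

SPE: (O, A, H); Outcome (4, 5)

Work:
Stage 3: P1 chooses H (3 vs 2)
Stage 2: P2: F->1, A->6 (anticipating H). Choose A
Stage 1: P1: O->4, E->3 (anticipating A, H). Choose O
SPE path: O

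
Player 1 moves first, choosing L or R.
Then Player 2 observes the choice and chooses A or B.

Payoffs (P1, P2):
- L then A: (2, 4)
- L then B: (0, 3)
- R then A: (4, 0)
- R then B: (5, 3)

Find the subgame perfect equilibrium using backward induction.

P1 plays R, P2 plays A after L and B after R; Payoff (5, 3)

Work:
Backward induction:
After L: P2 chooses A → P1 gets 2
After R: P2 chooses B → P1 gets 5
P1 chooses R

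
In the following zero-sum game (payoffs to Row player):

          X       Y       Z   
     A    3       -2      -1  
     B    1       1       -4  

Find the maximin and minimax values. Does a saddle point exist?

Maximin = -2, Minimax = -1, Saddle: False

Work:
Row minimums: [-2, -4] → maximin = -2
Column maximums: [3, 1, -1] → minimax = -1
No saddle point (maximin ≠ minimax). Mixed strategy needed.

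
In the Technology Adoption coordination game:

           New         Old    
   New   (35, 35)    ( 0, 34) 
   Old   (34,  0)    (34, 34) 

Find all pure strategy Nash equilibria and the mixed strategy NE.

Pure NE: (New, New) and (Old, Old); Mixed NE: p = 0.9714, q = 0.9714

Work:
Check pure NE:
(New, New): (35, 35) - no unilateral deviation beneficial
(Old, Old): (34, 34) - no unilateral deviation beneficial
Mixed NE: P1 plays New with p = 0.9714, P2 plays New with q = 0.9714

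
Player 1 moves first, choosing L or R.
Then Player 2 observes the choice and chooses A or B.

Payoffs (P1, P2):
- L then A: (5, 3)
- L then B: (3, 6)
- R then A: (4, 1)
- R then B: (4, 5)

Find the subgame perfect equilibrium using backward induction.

P1 plays R, P2 plays B after L and B after R; Payoff (4, 5)

Work:
Backward induction:
After L: P2 chooses B → P1 gets 3
After R: P2 chooses B → P1 gets 4
P1 chooses R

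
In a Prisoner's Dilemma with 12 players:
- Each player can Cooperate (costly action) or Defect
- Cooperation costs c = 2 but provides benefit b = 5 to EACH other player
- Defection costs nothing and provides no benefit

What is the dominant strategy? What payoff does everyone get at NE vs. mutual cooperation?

Dominant: Defect; NE payoff = 0; Coop payoff = 53

Work:
Defect dominates (saves cost c = 2, benefit to others is external)
NE: All defect → everyone gets 0
If all cooperate: each receives (11)×5 - 2 = 53
Social dilemma: 53 > 0 but NE gives 0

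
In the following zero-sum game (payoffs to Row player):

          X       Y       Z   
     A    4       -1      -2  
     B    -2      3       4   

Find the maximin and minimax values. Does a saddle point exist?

Maximin = -2, Minimax = 3, Saddle: False

Work:
Row minimums: [-2, -2] → maximin = -2
Column maximums: [4, 3, 4] → minimax = 3
No saddle point (maximin ≠ minimax). Mixed strategy needed.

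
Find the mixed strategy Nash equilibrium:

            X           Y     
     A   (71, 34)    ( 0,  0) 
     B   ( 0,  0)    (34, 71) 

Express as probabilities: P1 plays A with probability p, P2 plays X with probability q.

p = 0.6762, q = 0.3238

Work:
Find probabilities that make opponent indifferent:
P2 chooses q to make P1 indifferent between A and B
P1 chooses p to make P2 indifferent between X and Y
Mixed NE: P1 plays (A: 0.6762, B: 0.3238), P2 plays (X: 0.3238, Y: 0.6762)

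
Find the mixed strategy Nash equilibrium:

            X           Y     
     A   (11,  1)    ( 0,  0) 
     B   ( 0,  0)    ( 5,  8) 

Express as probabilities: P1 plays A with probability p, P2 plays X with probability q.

p = 0.8889, q = 0.3125

Work:
Find probabilities that make opponent indifferent:
P2 chooses q to make P1 indifferent between A and B
P1 chooses p to make P2 indifferent between X and Y
Mixed NE: P1 plays (A: 0.8889, B: 0.1111), P2 plays (X: 0.3125, Y: 0.6875)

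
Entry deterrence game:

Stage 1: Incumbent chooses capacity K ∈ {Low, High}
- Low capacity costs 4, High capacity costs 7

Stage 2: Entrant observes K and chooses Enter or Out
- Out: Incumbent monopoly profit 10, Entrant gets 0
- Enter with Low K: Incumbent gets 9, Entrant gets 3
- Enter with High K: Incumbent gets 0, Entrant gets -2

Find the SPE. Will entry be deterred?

SPE: (Low, Enter|Low, Out|High); Entry not deterred. Incumbent net profit = 5, Entrant gets 3

Work:
After Low K: Entrant enters (3 > 0)
After High K: Entrant stays out (-2 < 0)
Incumbent: Low → 9−4=5, High → 10−7=3
Incumbent chooses Low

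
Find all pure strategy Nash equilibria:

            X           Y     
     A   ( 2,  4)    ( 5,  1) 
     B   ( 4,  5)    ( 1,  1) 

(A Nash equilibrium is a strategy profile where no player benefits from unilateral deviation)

Nash equilibrium: (B, X)

Work:
Best responses:
  P1 vs X: payoffs [2, 4] → best response B (payoff 4)
  P1 vs Y: payoffs [5, 1] → best response A (payoff 5)
  P2 vs A: payoffs [4, 1] → best response X (payoff 4)
  P2 vs B: payoffs [5, 1] → best response X (payoff 5)
Mutual best responses: (B,X) → Nash equilibria.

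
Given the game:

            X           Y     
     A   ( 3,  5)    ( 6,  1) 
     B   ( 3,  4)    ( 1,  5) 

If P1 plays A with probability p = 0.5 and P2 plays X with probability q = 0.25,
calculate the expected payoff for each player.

E[P1] = 3.375, E[P2] = 3.375

Work:
E[P1] = p·q·π₁(A,X) + p·(1-q)·π₁(A,Y) + (1-p)·q·π₁(B,X) + (1-p)·(1-q)·π₁(B,Y)
= 0.5·0.25·3 + 0.5·0.75·6 + 0.5·0.25·3 + 0.5·0.75·1
= 3.375

E[P2] = 3.375 (similar calculation)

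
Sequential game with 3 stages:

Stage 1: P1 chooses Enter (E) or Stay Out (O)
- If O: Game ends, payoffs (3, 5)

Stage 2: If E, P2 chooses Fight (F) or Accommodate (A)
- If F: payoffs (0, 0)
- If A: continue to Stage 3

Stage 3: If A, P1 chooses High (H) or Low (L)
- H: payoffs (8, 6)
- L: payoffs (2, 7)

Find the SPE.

SPE: (E, A, H); Outcome (8, 6)

Work:
Stage 3: P1 chooses H (8 vs 2)
Stage 2: P2: F->0, A->6 (anticipating H). Choose A
Stage 1: P1: O->3, E->8 (anticipating A, H). Choose E
SPE path: E -> A -> H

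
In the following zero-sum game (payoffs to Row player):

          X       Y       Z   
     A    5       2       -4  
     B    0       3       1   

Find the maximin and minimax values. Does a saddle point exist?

Maximin = 0, Minimax = 1, Saddle: False

Work:
Row minimums: [-4, 0] → maximin = 0
Column maximums: [5, 3, 1] → minimax = 1
No saddle point (maximin ≠ minimax). Mixed strategy needed.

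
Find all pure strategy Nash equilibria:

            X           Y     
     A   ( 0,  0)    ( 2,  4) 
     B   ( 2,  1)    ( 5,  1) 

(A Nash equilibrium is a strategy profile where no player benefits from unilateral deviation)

Nash equilibrium: (B, X), (B, Y)

Work:
Best responses:
  P1 vs X: payoffs [0, 2] → best response B (payoff 2)
  P1 vs Y: payoffs [2, 5] → best response B (payoff 5)
  P2 vs A: payoffs [0, 4] → best response Y (payoff 4)
  P2 vs B: payoffs [1, 1] → best response X/Y (payoff 1)
Mutual best responses: (B,X), (B,Y) → Nash equilibria.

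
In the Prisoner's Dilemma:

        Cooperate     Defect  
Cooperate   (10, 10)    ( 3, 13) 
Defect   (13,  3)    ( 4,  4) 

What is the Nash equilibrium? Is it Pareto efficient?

(Defect, Defect) is NE; not Pareto efficient

Work:
Defect dominates Cooperate for both players:
If P2 cooperates: Defect (13) > Cooperate (10)
If P2 defects: Defect (4) > Cooperate (3)
NE: (Defect, Defect) with payoff (4, 4)
But (Cooperate, Cooperate) = (10, 10) Pareto dominates (4, 4)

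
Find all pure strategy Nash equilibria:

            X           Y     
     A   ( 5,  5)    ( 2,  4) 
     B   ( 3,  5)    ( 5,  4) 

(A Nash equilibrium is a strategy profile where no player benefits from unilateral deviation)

Nash equilibrium: (A, X)

Work:
Best responses:
  P1 vs X: payoffs [5, 3] → best response A (payoff 5)
  P1 vs Y: payoffs [2, 5] → best response B (payoff 5)
  P2 vs A: payoffs [5, 4] → best response X (payoff 5)
  P2 vs B: payoffs [5, 4] → best response X (payoff 5)
Mutual best responses: (A,X) → Nash equilibria.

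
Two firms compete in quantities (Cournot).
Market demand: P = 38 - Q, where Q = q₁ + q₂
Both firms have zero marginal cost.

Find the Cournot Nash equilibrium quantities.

q₁* = q₂* = 12.67; P* = 12.67

Work:
Profit: π_i = P·q_i = (a - q_i - q_j)·q_i
FOC: ∂π_i/∂q_i = a - 2q_i - q_j = 0
Reaction function: q_i = (38 - q_j)/2
Symmetry: q* = 38/3 = 12.67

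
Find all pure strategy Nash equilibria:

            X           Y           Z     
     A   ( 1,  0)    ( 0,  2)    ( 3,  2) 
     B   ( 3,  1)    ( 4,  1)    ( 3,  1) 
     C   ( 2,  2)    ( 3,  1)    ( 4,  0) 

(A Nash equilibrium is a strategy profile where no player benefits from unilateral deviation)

Nash equilibrium: (B, X), (B, Y)

Work:
Best responses:
  P1 vs X: payoffs [1, 3, 2] → best response B (payoff 3)
  P1 vs Y: payoffs [0, 4, 3] → best response B (payoff 4)
  P1 vs Z: payoffs [3, 3, 4] → best response C (payoff 4)
  P2 vs A: payoffs [0, 2, 2] → best response Y/Z (payoff 2)
  P2 vs B: payoffs [1, 1, 1] → best response X/Y/Z (payoff 1)
  P2 vs C: payoffs [2, 1, 0] → best response X (payoff 2)
Mutual best responses: (B,X), (B,Y) → Nash equilibria.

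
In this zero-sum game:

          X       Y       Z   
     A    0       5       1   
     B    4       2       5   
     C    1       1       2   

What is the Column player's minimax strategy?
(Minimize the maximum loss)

Column should play X, value = 4

Work:
Column player minimizes Row's maximum payoff:
Column X: max payoff to Row = 4
Column Y: max payoff to Row = 5
Column Z: max payoff to Row = 5
Minimum is 4, achieved by column X.
Minimax strategy: X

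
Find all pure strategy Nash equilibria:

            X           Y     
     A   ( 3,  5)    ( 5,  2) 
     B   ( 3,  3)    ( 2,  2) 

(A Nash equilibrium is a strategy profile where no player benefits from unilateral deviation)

Nash equilibrium: (A, X), (B, X)

Work:
Best responses:
  P1 vs X: payoffs [3, 3] → best response A/B (payoff 3)
  P1 vs Y: payoffs [5, 2] → best response A (payoff 5)
  P2 vs A: payoffs [5, 2] → best response X (payoff 5)
  P2 vs B: payoffs [3, 2] → best response X (payoff 3)
Mutual best responses: (A,X), (B,X) → Nash equilibria.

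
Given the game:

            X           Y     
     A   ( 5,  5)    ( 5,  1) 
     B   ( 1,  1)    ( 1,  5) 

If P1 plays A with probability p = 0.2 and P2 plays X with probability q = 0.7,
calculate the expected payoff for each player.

E[P1] = 1.8, E[P2] = 2.52

Work:
E[P1] = p·q·π₁(A,X) + p·(1-q)·π₁(A,Y) + (1-p)·q·π₁(B,X) + (1-p)·(1-q)·π₁(B,Y)
= 0.2·0.7·5 + 0.2·0.3·5 + 0.8·0.7·1 + 0.8·0.3·1
= 1.8

E[P2] = 2.52 (similar calculation)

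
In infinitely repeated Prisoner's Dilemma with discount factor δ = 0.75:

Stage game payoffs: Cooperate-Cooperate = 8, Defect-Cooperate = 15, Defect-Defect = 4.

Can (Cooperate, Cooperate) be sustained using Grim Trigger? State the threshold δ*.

δ* = 0.6364; since δ = 0.75 ≥ 0.6364, cooperation can be sustained

Work:
For Grim Trigger:
Cooperate forever: 8/(1-δ)
Defect then punished: 15 + 4·δ/(1-δ)
Need: 8/(1-δ) ≥ 15 + 4·δ/(1-δ)
Solving: δ ≥ (T-R)/(T-P) = (15-8)/(15-4) = 0.6364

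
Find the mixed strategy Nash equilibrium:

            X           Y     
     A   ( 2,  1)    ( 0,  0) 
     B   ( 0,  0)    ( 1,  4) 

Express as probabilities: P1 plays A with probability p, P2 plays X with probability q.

p = 0.8, q = 0.3333

Work:
Find probabilities that make opponent indifferent:
P2 chooses q to make P1 indifferent between A and B
P1 chooses p to make P2 indifferent between X and Y
Mixed NE: P1 plays (A: 0.8, B: 0.2), P2 plays (X: 0.3333, Y: 0.6667)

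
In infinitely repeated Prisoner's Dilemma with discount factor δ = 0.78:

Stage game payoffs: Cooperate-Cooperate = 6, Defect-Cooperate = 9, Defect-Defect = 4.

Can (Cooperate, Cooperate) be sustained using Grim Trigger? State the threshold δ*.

δ* = 0.6; since δ = 0.78 ≥ 0.6, cooperation can be sustained

Work:
For Grim Trigger:
Cooperate forever: 6/(1-δ)
Defect then punished: 9 + 4·δ/(1-δ)
Need: 6/(1-δ) ≥ 9 + 4·δ/(1-δ)
Solving: δ ≥ (T-R)/(T-P) = (9-6)/(9-4) = 0.6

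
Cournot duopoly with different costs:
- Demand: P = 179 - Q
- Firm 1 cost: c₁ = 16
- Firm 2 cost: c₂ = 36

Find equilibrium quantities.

q₁* = 61.0, q₂* = 41.0

Work:
Reaction: q₁ = (179 - 16 - q₂)/2
Reaction: q₂ = (179 - 36 - q₁)/2
Solve simultaneously:
q₁* = (179 - 2×16 + 36)/3 = 61.0
q₂* = (179 - 2×36 + 16)/3 = 41.0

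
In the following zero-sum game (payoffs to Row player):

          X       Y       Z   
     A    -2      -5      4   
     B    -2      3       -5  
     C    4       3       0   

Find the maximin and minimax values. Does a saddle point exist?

Maximin = 0, Minimax = 3, Saddle: False

Work:
Row minimums: [-5, -5, 0] → maximin = 0
Column maximums: [4, 3, 4] → minimax = 3
No saddle point (maximin ≠ minimax). Mixed strategy needed.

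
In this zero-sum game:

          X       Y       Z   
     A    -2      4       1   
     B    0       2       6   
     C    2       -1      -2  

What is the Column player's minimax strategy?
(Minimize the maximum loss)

Column should play X, value = 2

Work:
Column player minimizes Row's maximum payoff:
Column X: max payoff to Row = 2
Column Y: max payoff to Row = 4
Column Z: max payoff to Row = 6
Minimum is 2, achieved by column X.
Minimax strategy: X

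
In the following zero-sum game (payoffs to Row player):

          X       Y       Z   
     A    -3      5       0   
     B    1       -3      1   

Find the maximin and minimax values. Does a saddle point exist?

Maximin = -3, Minimax = 1, Saddle: False

Work:
Row minimums: [-3, -3] → maximin = -3
Column maximums: [1, 5, 1] → minimax = 1
No saddle point (maximin ≠ minimax). Mixed strategy needed.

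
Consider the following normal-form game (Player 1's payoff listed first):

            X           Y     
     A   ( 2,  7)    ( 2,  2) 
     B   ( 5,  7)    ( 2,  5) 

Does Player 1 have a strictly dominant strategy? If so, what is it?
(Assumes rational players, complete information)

No strictly dominant strategy exists for Player 1

Work:
A strategy strictly dominates another if it gives a strictly higher payoff against every opponent action. Compare each pair of P1's strategies column-by-column:
  A vs B: [2 vs 5, 2 vs 2] → A does not strictly dominate B (column X: 2 ≤ 5)
  B vs A: [5 vs 2, 2 vs 2] → B does not strictly dominate A (column Y: 2 ≤ 2)
No single strategy strictly dominates all others → no strictly dominant strategy.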